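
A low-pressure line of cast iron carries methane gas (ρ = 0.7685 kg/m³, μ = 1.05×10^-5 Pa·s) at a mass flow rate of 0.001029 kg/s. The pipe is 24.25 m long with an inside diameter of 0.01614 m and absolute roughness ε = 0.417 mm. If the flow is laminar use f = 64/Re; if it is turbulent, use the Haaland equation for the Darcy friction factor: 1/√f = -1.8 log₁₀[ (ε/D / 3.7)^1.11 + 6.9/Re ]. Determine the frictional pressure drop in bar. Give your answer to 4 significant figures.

ΔP ≈ 0.01435 bar

A = πD²/4 = π(0.01614)²/4 = 0.0002046 m²; mean velocity V = ṁ/(ρA) = 0.001029/(0.7685 · 0.0002046) = 6.544 m/s.
Reynolds number Re = ρVD/μ = 0.7685 · 6.544 · 0.01614 / 1.05e-05 = 7731.
Re > 4000 → turbulent. Relative roughness ε/D = 0.000417/0.01614 = 0.0258. Haaland: 1/√f = -1.8 log₁₀[(0.0258/3.7)^1.11 + 6.9/7731] = -1.8 log₁₀[0.00404 + 0.000893] = 4.152, so f = 0.05801.
Darcy-Weisbach: ΔP = f(L/D)(ρV²/2) = 0.05801·(24.25/0.01614)·(0.7685·6.544²/2) = 0.05801·1502·16.46 = 1435 Pa.
ΔP = 1435 Pa = 0.01435 bar.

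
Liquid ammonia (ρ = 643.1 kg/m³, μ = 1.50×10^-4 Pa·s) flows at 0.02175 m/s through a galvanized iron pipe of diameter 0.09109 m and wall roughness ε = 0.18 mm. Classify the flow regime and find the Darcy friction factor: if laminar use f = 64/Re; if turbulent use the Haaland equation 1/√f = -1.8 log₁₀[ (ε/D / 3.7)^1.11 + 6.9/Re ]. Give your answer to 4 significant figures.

f ≈ 0.03474

Re = ρVD/μ = 643.1·0.02175·0.09109/0.00015 = 8494.
Re > 4000 → turbulent. ε/D = 0.00018/0.09109 = 0.00198; Haaland: 1/√f = -1.8 log₁₀[0.000233 + 0.000812] = 5.365, so f = 0.03474.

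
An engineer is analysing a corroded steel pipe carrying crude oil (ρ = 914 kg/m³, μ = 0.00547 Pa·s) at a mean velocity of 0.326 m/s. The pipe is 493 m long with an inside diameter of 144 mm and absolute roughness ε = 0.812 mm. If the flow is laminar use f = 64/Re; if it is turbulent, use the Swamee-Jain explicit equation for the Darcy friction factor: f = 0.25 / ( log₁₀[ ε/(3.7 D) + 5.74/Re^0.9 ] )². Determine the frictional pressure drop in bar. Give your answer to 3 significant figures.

Reynolds number Re = ρVD/μ = 914 · 0.326 · 0.144 / 0.00547 = 7844.
Re > 4000 → turbulent. Relative roughness ε/D = 0.000812/0.144 = 0.00564. Swamee-Jain: f = 0.25/(log₁₀[0.00564/3.7 + 5.74/7844^0.9])² = 0.25/(log₁₀[0.00152 + 0.00179])² = 0.25/(-2.479)² = 0.04068.
Darcy-Weisbach: ΔP = f(L/D)(ρV²/2) = 0.04068·(493/0.144)·(914·0.326²/2) = 0.04068·3424·48.57 = 6764 Pa.
ΔP = 6764 Pa = 0.0676 bar.

ΔP ≈ 0.0676 bar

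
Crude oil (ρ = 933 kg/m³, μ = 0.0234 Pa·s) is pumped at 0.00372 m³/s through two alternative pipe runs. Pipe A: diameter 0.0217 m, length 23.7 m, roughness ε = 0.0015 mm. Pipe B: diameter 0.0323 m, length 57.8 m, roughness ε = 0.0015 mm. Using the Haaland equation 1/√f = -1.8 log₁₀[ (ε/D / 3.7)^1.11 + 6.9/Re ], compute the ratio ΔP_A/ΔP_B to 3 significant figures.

ΔP_A/ΔP_B ≈ 2.67

Pipe A: V = Q/A = 0.00372/0.0003698 = 10.06 m/s; Re = 8703; ε/D = 6.91e-05; Haaland → f = 0.03216; ΔP_A = f(L/D)(ρV²/2) = 1.658e+06 Pa.
Pipe B: V = Q/A = 0.00372/0.0008194 = 4.54 m/s; Re = 5847; ε/D = 4.64e-05; Haaland → f = 0.03603; ΔP_B = f(L/D)(ρV²/2) = 6.2e+05 Pa.
ΔP_A/ΔP_B = 1.658e+06/6.2e+05 = 2.67.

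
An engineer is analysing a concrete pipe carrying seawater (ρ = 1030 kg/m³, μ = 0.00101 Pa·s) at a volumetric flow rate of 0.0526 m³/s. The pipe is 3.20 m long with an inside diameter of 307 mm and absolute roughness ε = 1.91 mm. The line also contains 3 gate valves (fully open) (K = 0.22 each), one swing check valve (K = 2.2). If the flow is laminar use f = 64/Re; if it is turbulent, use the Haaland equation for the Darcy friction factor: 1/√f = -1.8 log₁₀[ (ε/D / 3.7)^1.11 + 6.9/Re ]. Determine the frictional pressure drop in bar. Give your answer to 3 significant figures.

Cross-sectional area A = πD²/4 = π(0.307)²/4 = 0.07402 m²; mean velocity V = Q/A = 0.0526/0.07402 = 0.7106 m/s.
Reynolds number Re = ρVD/μ = 1030 · 0.7106 · 0.307 / 0.00101 = 2.225e+05.
Re > 4000 → turbulent. Relative roughness ε/D = 0.00191/0.307 = 0.00622. Haaland: 1/√f = -1.8 log₁₀[(0.00622/3.7)^1.11 + 6.9/2.225e+05] = -1.8 log₁₀[0.000833 + 3.1e-05] = 5.514, so f = 0.03288.
Total minor-loss coefficient ΣK = 3·0.22 + 1·2.2 = 2.86.
ΔP = [f·L/D + ΣK]·(ρV²/2) = [0.03288·3.2/0.307 + 2.86]·(1030·0.7106²/2) = [0.3428 + 2.86]·260 = 832.9 Pa.
ΔP = 832.9 Pa = 0.00833 bar.

ΔP ≈ 0.00833 bar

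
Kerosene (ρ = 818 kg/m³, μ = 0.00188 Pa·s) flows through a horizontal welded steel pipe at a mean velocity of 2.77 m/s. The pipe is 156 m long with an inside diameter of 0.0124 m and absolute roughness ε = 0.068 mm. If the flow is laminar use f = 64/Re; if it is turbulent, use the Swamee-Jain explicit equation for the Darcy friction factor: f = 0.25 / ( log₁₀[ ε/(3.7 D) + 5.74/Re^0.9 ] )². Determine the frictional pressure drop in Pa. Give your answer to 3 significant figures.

ΔP ≈ 1.46×10^6 Pa

Reynolds number Re = ρVD/μ = 818 · 2.77 · 0.0124 / 0.00188 = 1.495e+04.
Re > 4000 → turbulent. Relative roughness ε/D = 6.8e-05/0.0124 = 0.00548. Swamee-Jain: f = 0.25/(log₁₀[0.00548/3.7 + 5.74/1.495e+04^0.9])² = 0.25/(log₁₀[0.00148 + 0.001])² = 0.25/(-2.604)² = 0.03686.
Darcy-Weisbach: ΔP = f(L/D)(ρV²/2) = 0.03686·(156/0.0124)·(818·2.77²/2) = 0.03686·1.258e+04·3138 = 1.455e+06 Pa.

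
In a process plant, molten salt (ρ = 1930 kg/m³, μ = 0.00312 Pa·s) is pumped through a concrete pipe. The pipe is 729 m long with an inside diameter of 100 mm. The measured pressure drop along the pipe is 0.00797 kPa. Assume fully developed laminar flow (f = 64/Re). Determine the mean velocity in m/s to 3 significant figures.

V ≈ 0.00110 m/s

For laminar flow, f = 64/Re with Re = ρVD/μ, so Darcy-Weisbach reduces to ΔP = 32μLV/D². Solving for V: V = ΔP·D²/(32μL) = 7.97·(0.1)²/(32·0.00312·729) = 0.001095 m/s.
Check: Re = ρVD/μ = 1930·0.001095·0.1/0.00312 = 67.74 < 2300, so the laminar assumption holds.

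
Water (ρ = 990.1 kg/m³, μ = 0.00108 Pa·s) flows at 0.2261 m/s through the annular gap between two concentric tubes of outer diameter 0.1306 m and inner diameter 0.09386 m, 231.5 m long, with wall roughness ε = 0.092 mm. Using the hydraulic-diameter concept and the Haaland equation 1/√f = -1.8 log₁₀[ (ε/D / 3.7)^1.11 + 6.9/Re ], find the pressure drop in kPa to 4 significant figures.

ΔP ≈ 5.782 kPa

Hydraulic diameter D_h = 4A/P = D_o - D_i = 0.1306 - 0.09386 = 0.03674 m.
Re = ρVD_h/μ = 990.1·0.2261·0.03674/0.00108 = 7615.
ε/D_h = 9.2e-05/0.03674 = 0.0025; Haaland gives 1/√f = -1.8 log₁₀[0.000303+0.000906] = 5.251, so f = 0.03626.
ΔP = f(L/D_h)(ρV²/2) = 0.03626·231.5/0.03674·25.31 = 5782 Pa.
ΔP = 5.782 kPa.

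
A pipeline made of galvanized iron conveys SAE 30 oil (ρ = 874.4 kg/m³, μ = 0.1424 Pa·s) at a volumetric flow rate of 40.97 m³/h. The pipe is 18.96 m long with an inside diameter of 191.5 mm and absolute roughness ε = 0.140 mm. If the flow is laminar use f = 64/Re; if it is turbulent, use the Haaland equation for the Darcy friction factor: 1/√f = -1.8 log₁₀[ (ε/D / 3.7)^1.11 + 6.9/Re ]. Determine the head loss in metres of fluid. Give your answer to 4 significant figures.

h_f ≈ 0.1085 m

Q = 40.97 m³/h = 40.97/3600 = 0.01138 m³/s.
Cross-sectional area A = πD²/4 = π(0.1915)²/4 = 0.0288 m²; mean velocity V = Q/A = 0.01138/0.0288 = 0.3951 m/s.
Reynolds number Re = ρVD/μ = 874.4 · 0.3951 · 0.1915 / 0.142 = 464.6.
Re < 2300 → laminar flow, so f = 64/Re = 64/464.6 = 0.1377 (the turbulent correlation is not needed).
Darcy-Weisbach: ΔP = f(L/D)(ρV²/2) = 0.1377·(18.96/0.1915)·(874.4·0.3951²/2) = 0.1377·99.01·68.26 = 930.9 Pa.
Head loss h_f = ΔP/(ρg) = 930.9/(874.4·9.81) = 0.1085 m.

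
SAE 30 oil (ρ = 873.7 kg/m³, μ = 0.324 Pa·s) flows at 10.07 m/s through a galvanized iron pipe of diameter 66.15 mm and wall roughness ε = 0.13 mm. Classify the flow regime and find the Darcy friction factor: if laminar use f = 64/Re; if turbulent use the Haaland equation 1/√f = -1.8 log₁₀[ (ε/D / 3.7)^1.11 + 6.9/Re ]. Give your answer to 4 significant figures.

f ≈ 0.03563

Re = ρVD/μ = 873.7·10.07·0.06615/0.324 = 1796.
Re < 2300 → laminar, so f = 64/Re = 0.03563 (roughness is irrelevant in laminar flow).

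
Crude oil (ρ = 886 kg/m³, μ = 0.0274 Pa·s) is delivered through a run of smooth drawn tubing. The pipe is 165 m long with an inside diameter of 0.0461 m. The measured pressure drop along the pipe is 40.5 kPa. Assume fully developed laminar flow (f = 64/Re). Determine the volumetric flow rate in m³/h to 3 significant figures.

Q ≈ 3.57 m³/h

For laminar flow, f = 64/Re with Re = ρVD/μ, so Darcy-Weisbach reduces to ΔP = 32μLV/D². Solving for V: V = ΔP·D²/(32μL) = 4.05e+04·(0.0461)²/(32·0.0274·165) = 0.5949 m/s.
Check: Re = ρVD/μ = 886·0.5949·0.0461/0.0274 = 886.9 < 2300, so the laminar assumption holds.
Q = V·A = 0.5949·(π/4·0.0461²) = 0.000993 m³/s = 3.57 m³/h.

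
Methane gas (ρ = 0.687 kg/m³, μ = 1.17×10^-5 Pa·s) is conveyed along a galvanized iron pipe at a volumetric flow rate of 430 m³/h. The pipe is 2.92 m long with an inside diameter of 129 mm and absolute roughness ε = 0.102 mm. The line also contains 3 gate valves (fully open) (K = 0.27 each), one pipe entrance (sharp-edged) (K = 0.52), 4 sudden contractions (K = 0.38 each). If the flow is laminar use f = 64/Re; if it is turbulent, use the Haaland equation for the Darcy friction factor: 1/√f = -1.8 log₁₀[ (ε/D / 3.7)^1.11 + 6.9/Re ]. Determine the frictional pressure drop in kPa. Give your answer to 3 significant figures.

ΔP ≈ 0.0961 kPa

Q = 430 m³/h = 430/3600 = 0.1194 m³/s.
Cross-sectional area A = πD²/4 = π(0.129)²/4 = 0.01307 m²; mean velocity V = Q/A = 0.1194/0.01307 = 9.139 m/s.
Reynolds number Re = ρVD/μ = 0.687 · 9.139 · 0.129 / 1.17e-05 = 6.922e+04.
Re > 4000 → turbulent. Relative roughness ε/D = 0.000102/0.129 = 0.000791. Haaland: 1/√f = -1.8 log₁₀[(0.000791/3.7)^1.11 + 6.9/6.922e+04] = -1.8 log₁₀[8.44e-05 + 9.97e-05] = 6.723, so f = 0.02212.
Total minor-loss coefficient ΣK = 3·0.27 + 1·0.52 + 4·0.38 = 2.85.
ΔP = [f·L/D + ΣK]·(ρV²/2) = [0.02212·2.92/0.129 + 2.85]·(0.687·9.139²/2) = [0.5008 + 2.85]·28.69 = 96.13 Pa.
ΔP = 96.13 Pa = 0.0961 kPa.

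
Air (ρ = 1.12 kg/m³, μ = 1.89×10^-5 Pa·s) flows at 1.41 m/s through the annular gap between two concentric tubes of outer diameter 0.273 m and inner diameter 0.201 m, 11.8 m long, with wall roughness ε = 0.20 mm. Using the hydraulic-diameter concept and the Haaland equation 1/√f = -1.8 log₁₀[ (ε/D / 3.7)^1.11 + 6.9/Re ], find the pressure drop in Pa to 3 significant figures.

ΔP ≈ 7.04 Pa

Hydraulic diameter D_h = 4A/P = D_o - D_i = 0.273 - 0.201 = 0.072 m.
Re = ρVD_h/μ = 1.12·1.41·0.072/1.89e-05 = 6016.
ε/D_h = 0.0002/0.072 = 0.00278; Haaland gives 1/√f = -1.8 log₁₀[0.00034+0.00115] = 5.09, so f = 0.0386.
ΔP = f(L/D_h)(ρV²/2) = 0.0386·11.8/0.072·1.113 = 7.043 Pa.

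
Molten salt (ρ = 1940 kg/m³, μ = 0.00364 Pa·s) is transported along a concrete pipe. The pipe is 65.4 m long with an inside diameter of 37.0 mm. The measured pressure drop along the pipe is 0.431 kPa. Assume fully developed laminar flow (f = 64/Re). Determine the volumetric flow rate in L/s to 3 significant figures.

Q ≈ 0.0833 L/s

For laminar flow, f = 64/Re with Re = ρVD/μ, so Darcy-Weisbach reduces to ΔP = 32μLV/D². Solving for V: V = ΔP·D²/(32μL) = 431·(0.037)²/(32·0.00364·65.4) = 0.07746 m/s.
Check: Re = ρVD/μ = 1940·0.07746·0.037/0.00364 = 1527 < 2300, so the laminar assumption holds.
Q = V·A = 0.07746·(π/4·0.037²) = 8.328e-05 m³/s = 0.0833 L/s.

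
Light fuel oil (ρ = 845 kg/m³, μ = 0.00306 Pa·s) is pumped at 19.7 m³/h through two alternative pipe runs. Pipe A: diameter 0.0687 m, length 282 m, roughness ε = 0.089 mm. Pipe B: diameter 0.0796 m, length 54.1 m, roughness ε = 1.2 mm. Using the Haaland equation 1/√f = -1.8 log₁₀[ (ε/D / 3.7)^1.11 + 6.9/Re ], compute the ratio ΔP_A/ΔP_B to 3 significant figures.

ΔP_A/ΔP_B ≈ 6.34

Pipe A: V = Q/A = 0.005472/0.003707 = 1.476 m/s; Re = 2.801e+04; ε/D = 0.0013; Haaland → f = 0.0266; ΔP_A = f(L/D)(ρV²/2) = 1.005e+05 Pa.
Pipe B: V = Q/A = 0.005472/0.004976 = 1.1 m/s; Re = 2.417e+04; ε/D = 0.0151; Haaland → f = 0.04564; ΔP_B = f(L/D)(ρV²/2) = 1.585e+04 Pa.
ΔP_A/ΔP_B = 1.005e+05/1.585e+04 = 6.34.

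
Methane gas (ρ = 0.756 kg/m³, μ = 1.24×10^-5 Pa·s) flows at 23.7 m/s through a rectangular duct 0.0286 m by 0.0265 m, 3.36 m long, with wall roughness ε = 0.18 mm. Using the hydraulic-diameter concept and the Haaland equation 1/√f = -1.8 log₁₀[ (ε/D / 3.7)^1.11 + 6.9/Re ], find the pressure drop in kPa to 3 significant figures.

ΔP ≈ 0.903 kPa

Hydraulic diameter D_h = 4A/P = 4·(0.0286·0.0265)/(2·(0.0286+0.0265)) = 0.003032/0.1102 = 0.02751 m.
Re = ρVD_h/μ = 0.756·23.7·0.02751/1.24e-05 = 3.975e+04.
ε/D_h = 0.00018/0.02751 = 0.00654; Haaland gives 1/√f = -1.8 log₁₀[0.000881+0.000174] = 5.359, so f = 0.03482.
ΔP = f(L/D_h)(ρV²/2) = 0.03482·3.36/0.02751·212.3 = 903.1 Pa.
ΔP = 0.903 kPa.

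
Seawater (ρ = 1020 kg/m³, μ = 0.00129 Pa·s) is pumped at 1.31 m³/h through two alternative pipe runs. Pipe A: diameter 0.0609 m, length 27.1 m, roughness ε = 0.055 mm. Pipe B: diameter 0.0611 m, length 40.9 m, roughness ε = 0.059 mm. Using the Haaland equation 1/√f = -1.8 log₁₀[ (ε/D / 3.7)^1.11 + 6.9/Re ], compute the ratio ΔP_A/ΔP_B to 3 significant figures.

ΔP_A/ΔP_B ≈ 0.672

Pipe A: V = Q/A = 0.0003639/0.002913 = 0.1249 m/s; Re = 6016; ε/D = 0.000903; Haaland → f = 0.03658; ΔP_A = f(L/D)(ρV²/2) = 129.5 Pa.
Pipe B: V = Q/A = 0.0003639/0.002932 = 0.1241 m/s; Re = 5996; ε/D = 0.000966; Haaland → f = 0.03667; ΔP_B = f(L/D)(ρV²/2) = 192.8 Pa.
ΔP_A/ΔP_B = 129.5/192.8 = 0.672.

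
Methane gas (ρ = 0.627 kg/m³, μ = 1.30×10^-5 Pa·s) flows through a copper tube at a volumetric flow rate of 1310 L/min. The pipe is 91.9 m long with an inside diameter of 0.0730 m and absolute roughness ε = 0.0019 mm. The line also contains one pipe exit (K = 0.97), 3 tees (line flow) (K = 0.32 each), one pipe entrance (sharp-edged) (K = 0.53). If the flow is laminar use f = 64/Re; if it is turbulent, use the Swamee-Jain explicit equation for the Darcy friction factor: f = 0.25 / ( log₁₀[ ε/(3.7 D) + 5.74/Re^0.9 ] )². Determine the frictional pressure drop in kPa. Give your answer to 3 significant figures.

ΔP ≈ 0.305 kPa

Q = 1310 L/min = 1310/60000 = 0.02183 m³/s.
Cross-sectional area A = πD²/4 = π(0.073)²/4 = 0.004185 m²; mean velocity V = Q/A = 0.02183/0.004185 = 5.217 m/s.
Reynolds number Re = ρVD/μ = 0.627 · 5.217 · 0.073 / 1.3e-05 = 1.837e+04.
Re > 4000 → turbulent. Relative roughness ε/D = 1.9e-06/0.073 = 2.6e-05. Swamee-Jain: f = 0.25/(log₁₀[2.6e-05/3.7 + 5.74/1.837e+04^0.9])² = 0.25/(log₁₀[7.03e-06 + 0.000834])² = 0.25/(-3.075)² = 0.02644.
Total minor-loss coefficient ΣK = 1·0.97 + 3·0.32 + 1·0.53 = 2.46.
ΔP = [f·L/D + ΣK]·(ρV²/2) = [0.02644·91.9/0.073 + 2.46]·(0.627·5.217²/2) = [33.28 + 2.46]·8.531 = 304.9 Pa.
ΔP = 304.9 Pa = 0.305 kPa.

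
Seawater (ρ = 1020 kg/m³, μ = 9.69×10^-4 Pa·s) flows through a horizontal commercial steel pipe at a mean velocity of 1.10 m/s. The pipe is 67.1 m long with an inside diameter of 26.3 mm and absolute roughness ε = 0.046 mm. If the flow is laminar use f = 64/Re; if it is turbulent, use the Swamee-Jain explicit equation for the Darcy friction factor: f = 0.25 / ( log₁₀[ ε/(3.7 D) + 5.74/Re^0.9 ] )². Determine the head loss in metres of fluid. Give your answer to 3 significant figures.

h_f ≈ 4.37 m

Reynolds number Re = ρVD/μ = 1020 · 1.1 · 0.0263 / 0.000969 = 3.045e+04.
Re > 4000 → turbulent. Relative roughness ε/D = 4.6e-05/0.0263 = 0.00175. Swamee-Jain: f = 0.25/(log₁₀[0.00175/3.7 + 5.74/3.045e+04^0.9])² = 0.25/(log₁₀[0.000473 + 0.000529])² = 0.25/(-2.999)² = 0.02779.
Darcy-Weisbach: ΔP = f(L/D)(ρV²/2) = 0.02779·(67.1/0.0263)·(1020·1.1²/2) = 0.02779·2551·617.1 = 4.376e+04 Pa.
Head loss h_f = ΔP/(ρg) = 4.376e+04/(1020·9.81) = 4.37 m.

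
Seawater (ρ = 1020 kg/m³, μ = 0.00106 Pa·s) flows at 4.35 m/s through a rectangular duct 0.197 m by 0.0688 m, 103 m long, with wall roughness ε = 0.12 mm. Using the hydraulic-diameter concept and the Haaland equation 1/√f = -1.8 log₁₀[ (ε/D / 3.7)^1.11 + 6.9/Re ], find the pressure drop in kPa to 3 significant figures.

Hydraulic diameter D_h = 4A/P = 4·(0.197·0.0688)/(2·(0.197+0.0688)) = 0.05421/0.5316 = 0.102 m.
Re = ρVD_h/μ = 1020·4.35·0.102/0.00106 = 4.269e+05.
ε/D_h = 0.00012/0.102 = 0.00118; Haaland gives 1/√f = -1.8 log₁₀[0.000131+1.62e-05] = 6.897, so f = 0.02102.
ΔP = f(L/D_h)(ρV²/2) = 0.02102·103/0.102·9650 = 2.049e+05 Pa.
ΔP = 205 kPa.

ΔP ≈ 205 kPa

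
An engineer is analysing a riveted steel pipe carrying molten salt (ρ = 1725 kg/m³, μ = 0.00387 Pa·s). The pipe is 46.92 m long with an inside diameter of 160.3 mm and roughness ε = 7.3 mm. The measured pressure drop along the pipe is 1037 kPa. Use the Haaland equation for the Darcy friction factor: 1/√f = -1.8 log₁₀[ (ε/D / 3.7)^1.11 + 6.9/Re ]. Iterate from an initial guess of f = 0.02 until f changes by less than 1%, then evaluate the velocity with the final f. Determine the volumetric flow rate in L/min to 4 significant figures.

Rearranging Darcy-Weisbach: V = √(2·ΔP·D/(f·L·ρ)). With ε/D = 0.0073/0.1603 = 0.0455, iterate starting from f = 0.02:
  f = 0.02 → V = √(2·1.037e+06·0.1603/(0.02·46.92·1725)) = 14.33 m/s; Re = ρVD/μ = 1.024e+06; f → 0.0687
  f = 0.0687 → V = 7.732 m/s; Re = 5.525e+05; f → 0.06873
Converged (Δf/f < 1%). With the final f = 0.06873: V = √(2·1.037e+06·0.1603/(0.06873·46.92·1725)) = 7.731 m/s.
Q = V·A = 7.731·(π/4·0.1603²) = 0.156 m³/s = 9362 L/min.

Q ≈ 9362 L/min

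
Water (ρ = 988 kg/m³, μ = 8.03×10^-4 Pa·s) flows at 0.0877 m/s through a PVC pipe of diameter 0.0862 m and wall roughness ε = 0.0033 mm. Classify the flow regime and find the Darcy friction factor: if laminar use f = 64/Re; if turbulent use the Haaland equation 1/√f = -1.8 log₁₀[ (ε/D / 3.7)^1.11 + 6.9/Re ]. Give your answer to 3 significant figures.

Re = ρVD/μ = 988·0.0877·0.0862/0.000803 = 9301.
Re > 4000 → turbulent. ε/D = 3.3e-06/0.0862 = 3.83e-05; Haaland: 1/√f = -1.8 log₁₀[2.93e-06 + 0.000742] = 5.63, so f = 0.03154.

f ≈ 0.0315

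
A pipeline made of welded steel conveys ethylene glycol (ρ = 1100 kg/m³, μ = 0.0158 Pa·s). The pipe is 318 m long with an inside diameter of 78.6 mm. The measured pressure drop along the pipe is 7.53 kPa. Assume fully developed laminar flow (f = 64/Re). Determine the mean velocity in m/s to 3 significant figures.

V ≈ 0.289 m/s

For laminar flow, f = 64/Re with Re = ρVD/μ, so Darcy-Weisbach reduces to ΔP = 32μLV/D². Solving for V: V = ΔP·D²/(32μL) = 7530·(0.0786)²/(32·0.0158·318) = 0.2893 m/s.
Check: Re = ρVD/μ = 1100·0.2893·0.0786/0.0158 = 1583 < 2300, so the laminar assumption holds.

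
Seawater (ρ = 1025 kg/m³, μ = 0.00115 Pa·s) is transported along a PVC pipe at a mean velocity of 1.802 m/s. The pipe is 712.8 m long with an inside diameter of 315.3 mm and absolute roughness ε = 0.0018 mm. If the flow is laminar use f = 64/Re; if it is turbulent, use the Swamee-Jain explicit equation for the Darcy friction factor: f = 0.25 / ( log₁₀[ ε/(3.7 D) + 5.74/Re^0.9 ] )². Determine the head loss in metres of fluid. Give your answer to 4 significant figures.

h_f ≈ 4.922 m

Reynolds number Re = ρVD/μ = 1025 · 1.802 · 0.3153 / 0.00115 = 5.064e+05.
Re > 4000 → turbulent. Relative roughness ε/D = 1.8e-06/0.3153 = 5.71e-06. Swamee-Jain: f = 0.25/(log₁₀[5.71e-06/3.7 + 5.74/5.064e+05^0.9])² = 0.25/(log₁₀[1.54e-06 + 4.22e-05])² = 0.25/(-4.36)² = 0.01315.
Darcy-Weisbach: ΔP = f(L/D)(ρV²/2) = 0.01315·(712.8/0.3153)·(1025·1.802²/2) = 0.01315·2261·1664 = 4.949e+04 Pa.
Head loss h_f = ΔP/(ρg) = 4.949e+04/(1025·9.81) = 4.922 m.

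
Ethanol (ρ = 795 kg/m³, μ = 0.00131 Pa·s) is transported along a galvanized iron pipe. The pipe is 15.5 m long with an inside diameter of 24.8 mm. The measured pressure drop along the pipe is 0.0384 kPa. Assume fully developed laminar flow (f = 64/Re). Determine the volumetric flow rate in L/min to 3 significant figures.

For laminar flow, f = 64/Re with Re = ρVD/μ, so Darcy-Weisbach reduces to ΔP = 32μLV/D². Solving for V: V = ΔP·D²/(32μL) = 38.4·(0.0248)²/(32·0.00131·15.5) = 0.03635 m/s.
Check: Re = ρVD/μ = 795·0.03635·0.0248/0.00131 = 547.1 < 2300, so the laminar assumption holds.
Q = V·A = 0.03635·(π/4·0.0248²) = 1.756e-05 m³/s = 1.05 L/min.

Q ≈ 1.05 L/min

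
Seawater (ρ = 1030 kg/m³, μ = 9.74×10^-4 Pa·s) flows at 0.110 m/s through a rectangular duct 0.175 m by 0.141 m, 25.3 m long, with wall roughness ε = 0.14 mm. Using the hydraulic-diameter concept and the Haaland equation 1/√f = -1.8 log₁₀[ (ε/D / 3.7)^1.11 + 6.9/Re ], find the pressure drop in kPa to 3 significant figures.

ΔP ≈ 0.0282 kPa

Hydraulic diameter D_h = 4A/P = 4·(0.175·0.141)/(2·(0.175+0.141)) = 0.0987/0.632 = 0.1562 m.
Re = ρVD_h/μ = 1030·0.11·0.1562/0.000974 = 1.817e+04.
ε/D_h = 0.00014/0.1562 = 0.000896; Haaland gives 1/√f = -1.8 log₁₀[9.7e-05+0.00038] = 5.979, so f = 0.02797.
ΔP = f(L/D_h)(ρV²/2) = 0.02797·25.3/0.1562·6.231 = 28.24 Pa.
ΔP = 0.0282 kPa.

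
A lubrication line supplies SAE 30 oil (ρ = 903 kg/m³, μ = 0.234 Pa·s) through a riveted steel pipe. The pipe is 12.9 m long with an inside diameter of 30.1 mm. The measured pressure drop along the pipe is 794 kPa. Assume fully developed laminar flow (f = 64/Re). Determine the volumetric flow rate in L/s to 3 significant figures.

For laminar flow, f = 64/Re with Re = ρVD/μ, so Darcy-Weisbach reduces to ΔP = 32μLV/D². Solving for V: V = ΔP·D²/(32μL) = 7.94e+05·(0.0301)²/(32·0.234·12.9) = 7.447 m/s.
Check: Re = ρVD/μ = 903·7.447·0.0301/0.234 = 865 < 2300, so the laminar assumption holds.
Q = V·A = 7.447·(π/4·0.0301²) = 0.005299 m³/s = 5.30 L/s.

Q ≈ 5.30 L/s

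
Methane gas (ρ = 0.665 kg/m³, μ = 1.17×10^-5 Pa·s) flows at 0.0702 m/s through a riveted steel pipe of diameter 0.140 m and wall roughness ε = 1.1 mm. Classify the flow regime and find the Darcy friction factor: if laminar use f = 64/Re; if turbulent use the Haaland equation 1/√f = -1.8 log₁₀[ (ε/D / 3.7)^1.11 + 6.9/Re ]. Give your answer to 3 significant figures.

f ≈ 0.115

Re = ρVD/μ = 0.665·0.0702·0.14/1.17e-05 = 558.6.
Re < 2300 → laminar, so f = 64/Re = 0.1146 (roughness is irrelevant in laminar flow).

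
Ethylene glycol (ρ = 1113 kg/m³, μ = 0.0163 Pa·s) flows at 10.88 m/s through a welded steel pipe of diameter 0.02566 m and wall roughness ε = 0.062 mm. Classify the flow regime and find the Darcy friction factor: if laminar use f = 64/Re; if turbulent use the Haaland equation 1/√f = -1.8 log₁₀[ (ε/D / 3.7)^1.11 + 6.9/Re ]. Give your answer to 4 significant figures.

Re = ρVD/μ = 1113·10.88·0.02566/0.0163 = 1.906e+04.
Re > 4000 → turbulent. ε/D = 6.2e-05/0.02566 = 0.00242; Haaland: 1/√f = -1.8 log₁₀[0.000291 + 0.000362] = 5.733, so f = 0.03043.

f ≈ 0.03043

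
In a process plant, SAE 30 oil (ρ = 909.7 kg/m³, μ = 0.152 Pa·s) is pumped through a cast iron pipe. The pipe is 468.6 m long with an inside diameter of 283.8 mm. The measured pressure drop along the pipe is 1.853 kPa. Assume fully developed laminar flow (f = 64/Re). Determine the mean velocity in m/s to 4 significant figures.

V ≈ 0.06548 m/s

For laminar flow, f = 64/Re with Re = ρVD/μ, so Darcy-Weisbach reduces to ΔP = 32μLV/D². Solving for V: V = ΔP·D²/(32μL) = 1853·(0.2838)²/(32·0.152·468.6) = 0.06548 m/s.
Check: Re = ρVD/μ = 909.7·0.06548·0.2838/0.152 = 111.2 < 2300, so the laminar assumption holds.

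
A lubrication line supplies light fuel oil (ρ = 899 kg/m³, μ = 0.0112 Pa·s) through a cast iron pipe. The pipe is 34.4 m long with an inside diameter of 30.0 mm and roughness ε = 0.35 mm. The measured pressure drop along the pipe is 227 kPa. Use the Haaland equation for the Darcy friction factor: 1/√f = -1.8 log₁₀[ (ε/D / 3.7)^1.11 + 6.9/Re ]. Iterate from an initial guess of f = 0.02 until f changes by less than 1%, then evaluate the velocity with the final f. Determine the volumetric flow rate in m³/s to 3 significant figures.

Rearranging Darcy-Weisbach: V = √(2·ΔP·D/(f·L·ρ)). With ε/D = 0.00035/0.03 = 0.0117, iterate starting from f = 0.02:
  f = 0.02 → V = √(2·2.27e+05·0.03/(0.02·34.4·899)) = 4.693 m/s; Re = ρVD/μ = 1.13e+04; f → 0.04424
  f = 0.04424 → V = 3.155 m/s; Re = 7598; f → 0.04608
  f = 0.04608 → V = 3.092 m/s; Re = 7445; f → 0.04619
Converged (Δf/f < 1%). With the final f = 0.04619: V = √(2·2.27e+05·0.03/(0.04619·34.4·899)) = 3.088 m/s.
Q = V·A = 3.088·(π/4·0.03²) = 0.002183 m³/s = 0.00218 m³/s.

Q ≈ 0.00218 m³/s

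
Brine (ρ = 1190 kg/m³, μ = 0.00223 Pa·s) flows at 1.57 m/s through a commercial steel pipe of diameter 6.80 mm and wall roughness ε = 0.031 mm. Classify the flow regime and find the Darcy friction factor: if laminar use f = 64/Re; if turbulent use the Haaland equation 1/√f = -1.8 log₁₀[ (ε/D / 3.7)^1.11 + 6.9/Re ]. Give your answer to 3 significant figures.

f ≈ 0.0410

Re = ρVD/μ = 1190·1.57·0.0068/0.00223 = 5697.
Re > 4000 → turbulent. ε/D = 3.1e-05/0.0068 = 0.00456; Haaland: 1/√f = -1.8 log₁₀[0.00059 + 0.00121] = 4.94, so f = 0.04098.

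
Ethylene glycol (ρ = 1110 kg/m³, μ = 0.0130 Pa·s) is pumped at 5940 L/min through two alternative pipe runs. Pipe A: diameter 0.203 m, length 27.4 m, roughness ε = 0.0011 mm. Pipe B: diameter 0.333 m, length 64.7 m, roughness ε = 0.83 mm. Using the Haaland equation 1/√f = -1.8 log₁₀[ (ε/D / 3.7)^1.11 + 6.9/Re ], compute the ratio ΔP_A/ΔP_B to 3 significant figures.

ΔP_A/ΔP_B ≈ 3.60

Pipe A: V = Q/A = 0.099/0.03237 = 3.059 m/s; Re = 5.302e+04; ε/D = 5.42e-06; Haaland → f = 0.02045; ΔP_A = f(L/D)(ρV²/2) = 1.434e+04 Pa.
Pipe B: V = Q/A = 0.099/0.08709 = 1.137 m/s; Re = 3.232e+04; ε/D = 0.00249; Haaland → f = 0.02855; ΔP_B = f(L/D)(ρV²/2) = 3978 Pa.
ΔP_A/ΔP_B = 1.434e+04/3978 = 3.60.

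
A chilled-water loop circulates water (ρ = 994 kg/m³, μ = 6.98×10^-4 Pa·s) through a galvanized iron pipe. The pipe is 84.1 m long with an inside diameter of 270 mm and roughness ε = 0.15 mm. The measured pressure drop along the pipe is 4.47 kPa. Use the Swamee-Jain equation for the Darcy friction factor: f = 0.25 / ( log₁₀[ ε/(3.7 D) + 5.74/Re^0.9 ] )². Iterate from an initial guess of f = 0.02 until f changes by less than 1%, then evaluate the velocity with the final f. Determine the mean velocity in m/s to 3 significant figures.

Rearranging Darcy-Weisbach: V = √(2·ΔP·D/(f·L·ρ)). With ε/D = 0.00015/0.27 = 0.000556, iterate starting from f = 0.02:
  f = 0.02 → V = √(2·4470·0.27/(0.02·84.1·994)) = 1.202 m/s; Re = ρVD/μ = 4.62e+05; f → 0.01818
  f = 0.01818 → V = 1.26 m/s; Re = 4.845e+05; f → 0.01814
Converged (Δf/f < 1%). With the final f = 0.01814: V = √(2·4470·0.27/(0.01814·84.1·994)) = 1.262 m/s.

V ≈ 1.26 m/s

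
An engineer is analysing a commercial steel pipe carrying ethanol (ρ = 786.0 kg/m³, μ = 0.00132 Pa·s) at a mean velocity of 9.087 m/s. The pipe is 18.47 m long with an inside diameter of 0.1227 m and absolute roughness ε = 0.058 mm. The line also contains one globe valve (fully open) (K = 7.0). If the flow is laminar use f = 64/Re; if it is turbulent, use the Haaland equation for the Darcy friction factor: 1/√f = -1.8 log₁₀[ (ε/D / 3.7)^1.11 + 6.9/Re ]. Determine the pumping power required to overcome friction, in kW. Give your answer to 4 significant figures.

Reynolds number Re = ρVD/μ = 786 · 9.087 · 0.1227 / 0.00132 = 6.639e+05.
Re > 4000 → turbulent. Relative roughness ε/D = 5.8e-05/0.1227 = 0.000473. Haaland: 1/√f = -1.8 log₁₀[(0.000473/3.7)^1.11 + 6.9/6.639e+05] = -1.8 log₁₀[4.77e-05 + 1.04e-05] = 7.625, so f = 0.0172.
Total minor-loss coefficient ΣK = 1·7 = 7.
ΔP = [f·L/D + ΣK]·(ρV²/2) = [0.0172·18.47/0.1227 + 7]·(786·9.087²/2) = [2.589 + 7]·3.245e+04 = 3.112e+05 Pa.
Q = V·A = 9.087·0.01182 = 0.1074 m³/s.
Pumping power P = QΔP = 0.1074·3.112e+05 = 33435 W = 33.44 kW.

P ≈ 33.44 kW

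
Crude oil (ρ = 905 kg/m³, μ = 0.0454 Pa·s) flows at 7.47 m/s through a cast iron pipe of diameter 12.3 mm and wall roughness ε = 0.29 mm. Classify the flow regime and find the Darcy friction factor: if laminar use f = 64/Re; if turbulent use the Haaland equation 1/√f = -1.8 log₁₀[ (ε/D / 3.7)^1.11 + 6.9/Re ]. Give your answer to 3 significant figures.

f ≈ 0.0349

Re = ρVD/μ = 905·7.47·0.0123/0.0454 = 1832.
Re < 2300 → laminar, so f = 64/Re = 0.03494 (roughness is irrelevant in laminar flow).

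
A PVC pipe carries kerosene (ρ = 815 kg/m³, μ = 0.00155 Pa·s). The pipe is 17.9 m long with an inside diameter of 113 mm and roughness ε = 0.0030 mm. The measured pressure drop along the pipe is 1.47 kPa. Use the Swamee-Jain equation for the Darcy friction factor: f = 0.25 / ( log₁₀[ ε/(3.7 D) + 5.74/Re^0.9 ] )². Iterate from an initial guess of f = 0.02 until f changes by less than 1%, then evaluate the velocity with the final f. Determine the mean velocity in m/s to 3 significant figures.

Rearranging Darcy-Weisbach: V = √(2·ΔP·D/(f·L·ρ)). With ε/D = 3e-06/0.113 = 2.65e-05, iterate starting from f = 0.02:
  f = 0.02 → V = √(2·1470·0.113/(0.02·17.9·815)) = 1.067 m/s; Re = ρVD/μ = 6.34e+04; f → 0.01982
Converged (Δf/f < 1%). With the final f = 0.01982: V = √(2·1470·0.113/(0.01982·17.9·815)) = 1.072 m/s.

V ≈ 1.07 m/s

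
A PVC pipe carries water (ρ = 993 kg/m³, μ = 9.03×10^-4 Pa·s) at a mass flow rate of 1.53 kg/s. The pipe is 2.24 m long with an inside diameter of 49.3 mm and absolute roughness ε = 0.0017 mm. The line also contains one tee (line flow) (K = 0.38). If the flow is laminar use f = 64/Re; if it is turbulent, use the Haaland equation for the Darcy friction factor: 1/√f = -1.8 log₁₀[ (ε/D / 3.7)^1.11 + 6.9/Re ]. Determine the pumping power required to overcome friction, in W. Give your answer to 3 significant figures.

P ≈ 0.675 W

A = πD²/4 = π(0.0493)²/4 = 0.001909 m²; mean velocity V = ṁ/(ρA) = 1.53/(993 · 0.001909) = 0.8072 m/s.
Reynolds number Re = ρVD/μ = 993 · 0.8072 · 0.0493 / 0.000903 = 4.376e+04.
Re > 4000 → turbulent. Relative roughness ε/D = 1.7e-06/0.0493 = 3.45e-05. Haaland: 1/√f = -1.8 log₁₀[(3.45e-05/3.7)^1.11 + 6.9/4.376e+04] = -1.8 log₁₀[2.61e-06 + 0.000158] = 6.831, so f = 0.02143.
Total minor-loss coefficient ΣK = 1·0.38 = 0.38.
ΔP = [f·L/D + ΣK]·(ρV²/2) = [0.02143·2.24/0.0493 + 0.38]·(993·0.8072²/2) = [0.9737 + 0.38]·323.5 = 437.9 Pa.
Q = ṁ/ρ = 1.53/993 = 0.001541 m³/s.
Pumping power P = QΔP = 0.001541·437.9 = 0.6747 W = 0.675 W.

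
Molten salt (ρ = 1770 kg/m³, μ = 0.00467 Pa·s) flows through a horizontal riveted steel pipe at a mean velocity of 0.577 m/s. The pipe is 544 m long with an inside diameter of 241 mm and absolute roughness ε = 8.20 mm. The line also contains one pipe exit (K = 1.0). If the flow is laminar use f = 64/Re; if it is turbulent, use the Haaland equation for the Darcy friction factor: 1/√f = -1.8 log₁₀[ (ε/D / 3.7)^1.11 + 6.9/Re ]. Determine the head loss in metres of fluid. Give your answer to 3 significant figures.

h_f ≈ 2.35 m

Reynolds number Re = ρVD/μ = 1770 · 0.577 · 0.241 / 0.00467 = 5.27e+04.
Re > 4000 → turbulent. Relative roughness ε/D = 0.0082/0.241 = 0.034. Haaland: 1/√f = -1.8 log₁₀[(0.034/3.7)^1.11 + 6.9/5.27e+04] = -1.8 log₁₀[0.00549 + 0.000131] = 4.05, so f = 0.06096.
Total minor-loss coefficient ΣK = 1·1 = 1.
ΔP = [f·L/D + ΣK]·(ρV²/2) = [0.06096·544/0.241 + 1]·(1770·0.577²/2) = [137.6 + 1]·294.6 = 4.084e+04 Pa.
Head loss h_f = ΔP/(ρg) = 4.084e+04/(1770·9.81) = 2.35 m.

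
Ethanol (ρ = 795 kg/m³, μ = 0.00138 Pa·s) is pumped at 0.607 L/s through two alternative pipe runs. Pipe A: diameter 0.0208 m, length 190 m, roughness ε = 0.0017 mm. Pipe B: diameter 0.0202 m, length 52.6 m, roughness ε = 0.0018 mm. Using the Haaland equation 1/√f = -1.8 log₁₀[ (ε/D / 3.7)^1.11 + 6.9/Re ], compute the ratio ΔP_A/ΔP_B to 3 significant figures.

Pipe A: V = Q/A = 0.000607/0.0003398 = 1.786 m/s; Re = 2.141e+04; ε/D = 8.17e-05; Haaland → f = 0.02545; ΔP_A = f(L/D)(ρV²/2) = 2.949e+05 Pa.
Pipe B: V = Q/A = 0.000607/0.0003205 = 1.894 m/s; Re = 2.204e+04; ε/D = 8.91e-05; Haaland → f = 0.02528; ΔP_B = f(L/D)(ρV²/2) = 9.387e+04 Pa.
ΔP_A/ΔP_B = 2.949e+05/9.387e+04 = 3.14.

ΔP_A/ΔP_B ≈ 3.14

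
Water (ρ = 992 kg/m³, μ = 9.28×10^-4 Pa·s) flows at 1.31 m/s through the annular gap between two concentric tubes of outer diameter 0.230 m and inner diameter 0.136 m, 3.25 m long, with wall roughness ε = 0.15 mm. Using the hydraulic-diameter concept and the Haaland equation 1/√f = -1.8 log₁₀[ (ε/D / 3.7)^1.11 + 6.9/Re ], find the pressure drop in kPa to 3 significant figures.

Hydraulic diameter D_h = 4A/P = D_o - D_i = 0.23 - 0.136 = 0.094 m.
Re = ρVD_h/μ = 992·1.31·0.094/0.000928 = 1.316e+05.
ε/D_h = 0.00015/0.094 = 0.0016; Haaland gives 1/√f = -1.8 log₁₀[0.000184+5.24e-05] = 6.528, so f = 0.02347.
ΔP = f(L/D_h)(ρV²/2) = 0.02347·3.25/0.094·851.2 = 690.7 Pa.
ΔP = 0.691 kPa.

ΔP ≈ 0.691 kPa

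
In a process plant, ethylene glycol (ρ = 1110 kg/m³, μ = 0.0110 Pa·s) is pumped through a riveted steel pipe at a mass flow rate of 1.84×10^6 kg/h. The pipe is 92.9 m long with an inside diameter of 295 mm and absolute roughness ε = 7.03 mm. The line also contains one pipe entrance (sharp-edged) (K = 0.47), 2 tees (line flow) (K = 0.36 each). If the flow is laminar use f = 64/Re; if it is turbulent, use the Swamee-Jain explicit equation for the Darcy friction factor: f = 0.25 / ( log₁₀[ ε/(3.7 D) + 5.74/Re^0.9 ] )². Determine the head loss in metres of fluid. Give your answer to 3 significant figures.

ṁ = 1.84×10^6 kg/h = 1.84×10^6/3600 = 511.1 kg/s.
A = πD²/4 = π(0.295)²/4 = 0.06835 m²; mean velocity V = ṁ/(ρA) = 511.1/(1110 · 0.06835) = 6.737 m/s.
Reynolds number Re = ρVD/μ = 1110 · 6.737 · 0.295 / 0.011 = 2.005e+05.
Re > 4000 → turbulent. Relative roughness ε/D = 0.00703/0.295 = 0.0238. Swamee-Jain: f = 0.25/(log₁₀[0.0238/3.7 + 5.74/2.005e+05^0.9])² = 0.25/(log₁₀[0.00644 + 9.7e-05])² = 0.25/(-2.185)² = 0.05238.
Total minor-loss coefficient ΣK = 1·0.47 + 2·0.36 = 1.19.
ΔP = [f·L/D + ΣK]·(ρV²/2) = [0.05238·92.9/0.295 + 1.19]·(1110·6.737²/2) = [16.5 + 1.19]·2.519e+04 = 4.455e+05 Pa.
Head loss h_f = ΔP/(ρg) = 4.455e+05/(1110·9.81) = 40.9 m.

h_f ≈ 40.9 m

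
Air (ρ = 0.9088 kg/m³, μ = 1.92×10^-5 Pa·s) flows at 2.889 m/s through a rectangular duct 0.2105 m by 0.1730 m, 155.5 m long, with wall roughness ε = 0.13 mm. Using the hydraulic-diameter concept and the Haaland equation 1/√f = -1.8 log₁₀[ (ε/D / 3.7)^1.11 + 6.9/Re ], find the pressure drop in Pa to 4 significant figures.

ΔP ≈ 79.52 Pa

Hydraulic diameter D_h = 4A/P = 4·(0.2105·0.173)/(2·(0.2105+0.173)) = 0.1457/0.767 = 0.1899 m.
Re = ρVD_h/μ = 0.9088·2.889·0.1899/1.92e-05 = 2.597e+04.
ε/D_h = 0.00013/0.1899 = 0.000685; Haaland gives 1/√f = -1.8 log₁₀[7.19e-05+0.000266] = 6.249, so f = 0.02561.
ΔP = f(L/D_h)(ρV²/2) = 0.02561·155.5/0.1899·3.793 = 79.52 Pa.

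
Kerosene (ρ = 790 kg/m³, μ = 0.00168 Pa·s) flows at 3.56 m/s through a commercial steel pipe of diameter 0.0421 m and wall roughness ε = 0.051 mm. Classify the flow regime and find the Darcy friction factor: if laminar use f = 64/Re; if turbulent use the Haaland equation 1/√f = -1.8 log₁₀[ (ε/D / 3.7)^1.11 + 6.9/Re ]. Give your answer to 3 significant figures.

f ≈ 0.0234

Re = ρVD/μ = 790·3.56·0.0421/0.00168 = 7.048e+04.
Re > 4000 → turbulent. ε/D = 5.1e-05/0.0421 = 0.00121; Haaland: 1/√f = -1.8 log₁₀[0.000135 + 9.79e-05] = 6.538, so f = 0.0234.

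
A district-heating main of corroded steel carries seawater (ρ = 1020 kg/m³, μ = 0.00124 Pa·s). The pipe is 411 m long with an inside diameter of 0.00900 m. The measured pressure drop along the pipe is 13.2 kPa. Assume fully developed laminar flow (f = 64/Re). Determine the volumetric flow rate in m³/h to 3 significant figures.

For laminar flow, f = 64/Re with Re = ρVD/μ, so Darcy-Weisbach reduces to ΔP = 32μLV/D². Solving for V: V = ΔP·D²/(32μL) = 1.32e+04·(0.009)²/(32·0.00124·411) = 0.06556 m/s.
Check: Re = ρVD/μ = 1020·0.06556·0.009/0.00124 = 485.4 < 2300, so the laminar assumption holds.
Q = V·A = 0.06556·(π/4·0.009²) = 4.171e-06 m³/s = 0.0150 m³/h.

Q ≈ 0.0150 m³/h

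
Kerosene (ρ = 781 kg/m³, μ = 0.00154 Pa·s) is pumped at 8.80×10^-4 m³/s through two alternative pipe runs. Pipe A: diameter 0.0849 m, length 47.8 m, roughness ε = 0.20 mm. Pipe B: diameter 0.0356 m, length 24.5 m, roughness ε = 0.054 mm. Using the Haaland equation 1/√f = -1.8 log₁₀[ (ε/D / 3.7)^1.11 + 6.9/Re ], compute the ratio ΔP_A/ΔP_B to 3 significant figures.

ΔP_A/ΔP_B ≈ 0.0315

Pipe A: V = Q/A = 0.00088/0.005661 = 0.1554 m/s; Re = 6693; ε/D = 0.00236; Haaland → f = 0.03718; ΔP_A = f(L/D)(ρV²/2) = 197.5 Pa.
Pipe B: V = Q/A = 0.00088/0.0009954 = 0.8841 m/s; Re = 1.596e+04; ε/D = 0.00152; Haaland → f = 0.02982; ΔP_B = f(L/D)(ρV²/2) = 6263 Pa.
ΔP_A/ΔP_B = 197.5/6263 = 0.0315.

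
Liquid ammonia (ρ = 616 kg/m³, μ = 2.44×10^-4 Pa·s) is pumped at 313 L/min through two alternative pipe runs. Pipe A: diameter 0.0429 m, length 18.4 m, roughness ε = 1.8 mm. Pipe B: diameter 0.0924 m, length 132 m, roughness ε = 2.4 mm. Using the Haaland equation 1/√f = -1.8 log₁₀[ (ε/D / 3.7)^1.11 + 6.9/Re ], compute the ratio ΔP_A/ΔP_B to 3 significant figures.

Pipe A: V = Q/A = 0.005217/0.001445 = 3.609 m/s; Re = 3.909e+05; ε/D = 0.042; Haaland → f = 0.06626; ΔP_A = f(L/D)(ρV²/2) = 1.14e+05 Pa.
Pipe B: V = Q/A = 0.005217/0.006706 = 0.778 m/s; Re = 1.815e+05; ε/D = 0.026; Haaland → f = 0.05419; ΔP_B = f(L/D)(ρV²/2) = 1.443e+04 Pa.
ΔP_A/ΔP_B = 1.14e+05/1.443e+04 = 7.90.

ΔP_A/ΔP_B ≈ 7.90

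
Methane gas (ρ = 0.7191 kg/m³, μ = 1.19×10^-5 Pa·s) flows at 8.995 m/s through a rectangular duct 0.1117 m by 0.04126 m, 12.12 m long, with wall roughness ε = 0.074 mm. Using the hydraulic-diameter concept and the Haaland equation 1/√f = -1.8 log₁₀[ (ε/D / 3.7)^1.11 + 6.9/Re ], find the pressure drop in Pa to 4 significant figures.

Hydraulic diameter D_h = 4A/P = 4·(0.1117·0.04126)/(2·(0.1117+0.04126)) = 0.01843/0.3059 = 0.06026 m.
Re = ρVD_h/μ = 0.7191·8.995·0.06026/1.19e-05 = 3.276e+04.
ε/D_h = 7.4e-05/0.06026 = 0.00123; Haaland gives 1/√f = -1.8 log₁₀[0.000138+0.000211] = 6.225, so f = 0.02581.
ΔP = f(L/D_h)(ρV²/2) = 0.02581·12.12/0.06026·29.09 = 151 Pa.

ΔP ≈ 151.0 Pa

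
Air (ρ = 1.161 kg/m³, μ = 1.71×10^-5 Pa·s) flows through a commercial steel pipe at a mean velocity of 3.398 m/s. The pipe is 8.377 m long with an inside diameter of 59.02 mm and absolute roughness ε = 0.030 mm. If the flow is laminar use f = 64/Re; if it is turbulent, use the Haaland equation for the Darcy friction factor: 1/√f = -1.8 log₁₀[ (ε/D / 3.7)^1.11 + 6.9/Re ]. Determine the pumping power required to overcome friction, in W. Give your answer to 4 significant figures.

P ≈ 0.2579 W

Reynolds number Re = ρVD/μ = 1.161 · 3.398 · 0.05902 / 1.71e-05 = 1.362e+04.
Re > 4000 → turbulent. Relative roughness ε/D = 3e-05/0.05902 = 0.000508. Haaland: 1/√f = -1.8 log₁₀[(0.000508/3.7)^1.11 + 6.9/1.362e+04] = -1.8 log₁₀[5.17e-05 + 0.000507] = 5.856, so f = 0.02917.
Darcy-Weisbach: ΔP = f(L/D)(ρV²/2) = 0.02917·(8.377/0.05902)·(1.161·3.398²/2) = 0.02917·141.9·6.703 = 27.75 Pa.
Q = V·A = 3.398·0.002736 = 0.009296 m³/s.
Pumping power P = QΔP = 0.009296·27.75 = 0.25794 W = 0.2579 W.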